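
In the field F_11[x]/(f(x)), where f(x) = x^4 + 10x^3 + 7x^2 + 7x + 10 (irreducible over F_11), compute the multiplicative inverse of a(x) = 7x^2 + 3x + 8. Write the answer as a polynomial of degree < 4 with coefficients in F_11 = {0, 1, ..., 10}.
a(x)^(-1) ≡ 2x^3 + x + 10 (mod f(x))

Since f is irreducible over F_11, F_11[x]/(f) is a field and a(x) ≠ 0 has an inverse. Apply the extended Euclidean algorithm to f(x) and a(x) in F_11[x]: f(x) = (8x^2 + 9x + 10)·a(x) + (4x + 7);  a(x) = (10x + 8)·(4x + 7) + (7). The last nonzero remainder is the constant 7 = gcd(f, a) in F_11. Back-substituting through the division chain expresses 7 = s(x)·a(x) + t(x)·f(x) with s(x) ≡ 3x^3 + 7x + 4 (mod f), so (3x^3 + 7x + 4)·a(x) ≡ 7 (mod f). Multiplying by 7^(-1) ≡ 8 in F_11 gives a(x)^(-1) ≡ 8·(3x^3 + 7x + 4) ≡ 2x^3 + x + 10 (mod f). Check: (7x^2 + 3x + 8)·(2x^3 + x + 10) = 3x^5 + 6x^4 + x^3 + 7x^2 + 5x + 3 ≡ 1 (mod x^4 + 10x^3 + 7x^2 + 7x + 10).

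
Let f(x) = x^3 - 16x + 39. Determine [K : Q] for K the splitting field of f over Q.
[K : Q] = 6

By the rational root test, any rational root of the monic integer polynomial f(x) = x^3 - 16x + 39 must be an integer dividing the constant term 39, i.e. one of ±{1, 3, 13, 39}. Evaluating: f(1) = 24, f(-1) = 54, f(3) = 18, f(-3) = 60, f(13) = 2028, f(-13) = -1950, f(39) = 58734, f(-39) = -58656; none is 0, so f has no rational root and is therefore irreducible over Q (a cubic with no linear factor over a field is irreducible). For an irreducible cubic, the Galois group is A_3 or S_3 according as the discriminant disc(f) = -4a^3 - 27b^2 = -4·(-16)^3 - 27·(39)^2 = -24683 is or is not a square in Q. Here disc(f) = -24683 is not a perfect square in Q, so the Galois group of f over Q is not contained in A_3 and must be all of S_3. The splitting field has degree |S_3| = 6 over Q, so [K : Q] = 6.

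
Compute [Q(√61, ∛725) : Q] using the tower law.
[Q(√61, ∛725) : Q] = 6

Let L = Q(√61, ∛725). Since Q(√61) ⊂ L and [Q(√61):Q] = 2, the tower law gives 2 | [L:Q]. Likewise Q(∛725) ⊂ L with [Q(∛725):Q] = 3 (because 725 is not a perfect cube), so 3 | [L:Q]. As gcd(2,3) = 1, [L:Q] is divisible by 6. Conversely L is generated over Q by √61 and ∛725, so [L:Q] ≤ 2·3 = 6. Therefore [Q(√61, ∛725) : Q] = 6.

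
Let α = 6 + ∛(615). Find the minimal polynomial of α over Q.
m_α(x) = x^3 - 18x^2 + 108x - 831

Set β = α - 6 = ∛(615), so β^3 = 615. Then (α - 6)^3 - 615 = 0, i.e. α is a root of g(x) = (x - 6)^3 - 615 = x^3 - 18x^2 + 108x - 831. Since g(x) = h(x - 6) where h(x) = x^3 - 615, and h is irreducible over Q (because 615 is not a perfect cube, so h has no rational root, and a monic cubic with no rational root is irreducible), g is also irreducible (irreducibility is preserved under the substitution x → x - 6). Hence m_α(x) = x^3 - 18x^2 + 108x - 831.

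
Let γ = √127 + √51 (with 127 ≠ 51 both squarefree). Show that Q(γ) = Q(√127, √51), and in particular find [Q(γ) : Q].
[Q(γ) : Q] = 4 (equivalently, Q(γ) = Q(√127, √51))

Obviously Q(γ) ⊆ Q(√127, √51), and [Q(√127, √51):Q] = 4 (since 127, 51 are distinct squarefree integers > 1 with 6477 not a perfect square). To show equality we compute the minimal polynomial of γ. From γ = √127 + √51: γ^2 = 127 + 2√(6477) + 51 = 178 + 2√(6477), so γ^2 - 178 = 2√(6477); squaring, (γ^2 - 178)^2 = 4·6477, i.e. γ^4 - 356γ^2 + 31684 - 25908 = 0, i.e. γ^4 - 356γ^2 + 5776 = 0. So γ is a root of x^4 - 356x^2 + 5776. This polynomial is irreducible over Q: it has no rational root (each ±√127 ± √51 is irrational), and any factorization into two quadratics over Q would force √(6477) ∈ Q (pairing opposite roots) or √127, √51 ∈ Q (other pairings), all impossible. Hence [Q(γ):Q] = 4 = [Q(√127, √51):Q], so Q(γ) = Q(√127, √51).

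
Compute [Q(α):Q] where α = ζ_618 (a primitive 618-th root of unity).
[Q(α):Q] = 204

The minimal polynomial of ζ_618 over Q is the 618-th cyclotomic polynomial Φ_618(x), which is irreducible over Q and has degree φ(618) = 204. Hence [Q(α):Q] = φ(618) = 204.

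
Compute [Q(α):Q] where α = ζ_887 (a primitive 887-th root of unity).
[Q(α):Q] = 886

The minimal polynomial of ζ_887 over Q is the 887-th cyclotomic polynomial Φ_887(x), which is irreducible over Q and has degree φ(887) = 886. Hence [Q(α):Q] = φ(887) = 886.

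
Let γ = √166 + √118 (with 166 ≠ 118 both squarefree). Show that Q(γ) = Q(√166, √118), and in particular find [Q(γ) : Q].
[Q(γ) : Q] = 4 (equivalently, Q(γ) = Q(√166, √118))

Obviously Q(γ) ⊆ Q(√166, √118), and [Q(√166, √118):Q] = 4 (since 166, 118 are distinct squarefree integers > 1 with 19588 not a perfect square). To show equality we compute the minimal polynomial of γ. From γ = √166 + √118: γ^2 = 166 + 2√(19588) + 118 = 284 + 2√(19588), so γ^2 - 284 = 2√(19588); squaring, (γ^2 - 284)^2 = 4·19588, i.e. γ^4 - 568γ^2 + 80656 - 78352 = 0, i.e. γ^4 - 568γ^2 + 2304 = 0. So γ is a root of x^4 - 568x^2 + 2304. This polynomial is irreducible over Q: it has no rational root (each ±√166 ± √118 is irrational), and any factorization into two quadratics over Q would force √(19588) ∈ Q (pairing opposite roots) or √166, √118 ∈ Q (other pairings), all impossible. Hence [Q(γ):Q] = 4 = [Q(√166, √118):Q], so Q(γ) = Q(√166, √118).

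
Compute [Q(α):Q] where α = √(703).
[Q(α):Q] = 2

[Q(α):Q] equals the degree of the minimal polynomial of α. Here α^2 = 703 and x^2 - 703 is irreducible (d = 703 is squarefree, ≠ 1, hence not a square), so deg(m_α) = 2. Thus [Q(α):Q] = 2.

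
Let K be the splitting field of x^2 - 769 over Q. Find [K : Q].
[K : Q] = 2

f(x) = x^2 - 769 factors as (x - √769)(x + √769). The splitting field is K = Q(√769). Since 769 is squarefree and > 1, it is not a perfect square, so x^2 - 769 is irreducible over Q and [Q(√769) : Q] = 2. Hence [K : Q] = 2.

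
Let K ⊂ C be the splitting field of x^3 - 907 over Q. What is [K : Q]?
[K : Q] = 6

The roots of x^3 - 907 are ∛907, ω∛907, ω^2∛907 where ω = e^(2πi/3) is a primitive cube root of unity, so K = Q(∛907, ω). Now [Q(∛907):Q] = 3 (since 907 is not a perfect cube, x^3 - 907 is irreducible) and [Q(ω):Q] = 2. Both 2 and 3 divide [K:Q], and [K:Q] ≤ 3·2 = 6, so [K:Q] = 6. (Equivalently: Q(∛907) ⊂ R but ω ∉ R, so [K : Q(∛907)] = 2.)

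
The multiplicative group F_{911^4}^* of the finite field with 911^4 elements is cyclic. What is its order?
|F_{911^4}^*| = 688768866240

F_{911^4} has 911^4 = 688768866241 elements; its multiplicative group consists of all nonzero elements, so |F_{911^4}^*| = 688768866241 - 1 = 688768866240. (It is cyclic since any finite subgroup of the multiplicative group of a field is cyclic.)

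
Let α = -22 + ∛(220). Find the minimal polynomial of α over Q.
m_α(x) = x^3 + 66x^2 + 1452x + 10428

Set β = α + 22 = ∛(220), so β^3 = 220. Then (α + 22)^3 - 220 = 0, i.e. α is a root of g(x) = (x + 22)^3 - 220 = x^3 + 66x^2 + 1452x + 10428. Since g(x) = h(x + 22) where h(x) = x^3 - 220, and h is irreducible over Q (because 220 is not a perfect cube, so h has no rational root, and a monic cubic with no rational root is irreducible), g is also irreducible (irreducibility is preserved under the substitution x → x + 22). Hence m_α(x) = x^3 + 66x^2 + 1452x + 10428.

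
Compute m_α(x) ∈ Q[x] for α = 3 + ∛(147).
m_α(x) = x^3 - 9x^2 + 27x - 174

Set β = α - 3 = ∛(147), so β^3 = 147. Then (α - 3)^3 - 147 = 0, i.e. α is a root of g(x) = (x - 3)^3 - 147 = x^3 - 9x^2 + 27x - 174. Since g(x) = h(x - 3) where h(x) = x^3 - 147, and h is irreducible over Q (because 147 is not a perfect cube, so h has no rational root, and a monic cubic with no rational root is irreducible), g is also irreducible (irreducibility is preserved under the substitution x → x - 3). Hence m_α(x) = x^3 - 9x^2 + 27x - 174.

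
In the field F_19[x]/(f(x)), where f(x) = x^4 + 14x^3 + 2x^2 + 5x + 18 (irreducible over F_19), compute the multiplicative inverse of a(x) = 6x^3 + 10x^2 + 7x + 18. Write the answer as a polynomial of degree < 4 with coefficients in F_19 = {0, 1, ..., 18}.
a(x)^(-1) ≡ 16x^3 + 5x^2 + 8x + 4 (mod f(x))

Since f is irreducible over F_19, F_19[x]/(f) is a field and a(x) ≠ 0 has an inverse. Apply the extended Euclidean algorithm to f(x) and a(x) in F_19[x]: f(x) = (16x + 1)·a(x) + (13x^2 + 14x);  a(x) = (18x + 15)·(13x^2 + 14x) + (6x + 18);  (13x^2 + 14x) = (18x + 18)·(6x + 18) + (18). The last nonzero remainder is the constant 18 = gcd(f, a) in F_19. Back-substituting through the division chain expresses 18 = s(x)·a(x) + t(x)·f(x) with s(x) ≡ 3x^3 + 14x^2 + 11x + 15 (mod f), so (3x^3 + 14x^2 + 11x + 15)·a(x) ≡ 18 (mod f). Multiplying by 18^(-1) ≡ 18 in F_19 gives a(x)^(-1) ≡ 18·(3x^3 + 14x^2 + 11x + 15) ≡ 16x^3 + 5x^2 + 8x + 4 (mod f). Check: (6x^3 + 10x^2 + 7x + 18)·(16x^3 + 5x^2 + 8x + 4) = x^6 + x^4 + 9x^3 + 15x^2 + x + 15 ≡ 1 (mod x^4 + 14x^3 + 2x^2 + 5x + 18).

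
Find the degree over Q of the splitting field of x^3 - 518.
[K : Q] = 6

The roots of x^3 - 518 are ∛518, ω∛518, ω^2∛518 where ω = e^(2πi/3) is a primitive cube root of unity, so K = Q(∛518, ω). Now [Q(∛518):Q] = 3 (since 518 is not a perfect cube, x^3 - 518 is irreducible) and [Q(ω):Q] = 2. Both 2 and 3 divide [K:Q], and [K:Q] ≤ 3·2 = 6, so [K:Q] = 6. (Equivalently: Q(∛518) ⊂ R but ω ∉ R, so [K : Q(∛518)] = 2.)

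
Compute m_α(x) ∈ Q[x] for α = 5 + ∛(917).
m_α(x) = x^3 - 15x^2 + 75x - 1042

Set β = α - 5 = ∛(917), so β^3 = 917. Then (α - 5)^3 - 917 = 0, i.e. α is a root of g(x) = (x - 5)^3 - 917 = x^3 - 15x^2 + 75x - 1042. Since g(x) = h(x - 5) where h(x) = x^3 - 917, and h is irreducible over Q (because 917 is not a perfect cube, so h has no rational root, and a monic cubic with no rational root is irreducible), g is also irreducible (irreducibility is preserved under the substitution x → x - 5). Hence m_α(x) = x^3 - 15x^2 + 75x - 1042.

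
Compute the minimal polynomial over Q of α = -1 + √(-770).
m_α(x) = x^2 + 2x + 771

From α + 1 = √(-770), squaring gives (α + 1)^2 = -770, i.e. α^2 + 2α + 1 = -770, so α^2 + 2α + 771 = 0. The discriminant of x^2 + 2x + 771 is (2)^2 - 4·(771) = 4 - 3084 = -3080, and 4·(-770) is not a perfect square in Q since -770 is squarefree and ≠ 1. Hence x^2 + 2x + 771 is irreducible over Q and is the minimal polynomial of α.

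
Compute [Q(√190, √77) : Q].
[Q(√190, √77) : Q] = 4

[Q(√190):Q] = 2 (min poly x^2 - 190, irreducible since 190 is squarefree > 1). For the top step, suppose √77 ∈ Q(√190), say √77 = c + d√190 with c, d ∈ Q. Squaring: 77 = c^2 + 190d^2 + 2cd√190. Since √190 ∉ Q this forces 2cd = 0. If d = 0 then √77 = c ∈ Q, contradicting 77 squarefree > 1. If c = 0 then 77 = 190d^2, so 190·77 = (190d)^2 is a perfect square in Q — but 190·77 = 14630 is not a perfect square (since 190 and 77 are distinct squarefree integers). Contradiction. Hence √77 ∉ Q(√190), so x^2 - 77 stays irreducible over Q(√190) and [Q(√190, √77) : Q(√190)] = 2. By the tower law, [Q(√190, √77) : Q] = 2 · 2 = 4.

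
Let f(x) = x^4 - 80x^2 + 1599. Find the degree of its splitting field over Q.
[K : Q] = 4

Solving the quadratic in x^2: x^2 = (80 ± √(80^2 - 4·1599))/2 = (80 ± √4)/2 = (80 ± 2)/2, giving x^2 = 41 or x^2 = 39. So f(x) = (x^2 - 41)(x^2 - 39) and the roots of f are ±√41, ±√39. Hence the splitting field is K = Q(√41, √39). Since 41 and 39 are distinct squarefree integers > 1, their product 1599 is not a perfect square, so √39 ∉ Q(√41). By the tower law [K:Q] = [Q(√41,√39):Q(√41)] · [Q(√41):Q] = 2 · 2 = 4.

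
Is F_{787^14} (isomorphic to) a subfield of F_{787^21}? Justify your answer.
No: F_{787^14} is not a subfield of F_{787^21}

F_{p^m} embeds in F_{p^n} iff m | n. Here 14 ∤ 21 (since 21 = 1·14 + 7 with remainder 7 ≠ 0), so F_{787^14} is not a subfield of F_{787^21}. Equivalently: if it were, the tower law would give 14 = [F_{787^14}:F_787] dividing [F_{787^21}:F_787] = 21, contradiction.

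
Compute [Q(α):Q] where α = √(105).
[Q(α):Q] = 2

[Q(α):Q] equals the degree of the minimal polynomial of α. Here α^2 = 105 and x^2 - 105 is irreducible (d = 105 is squarefree, ≠ 1, hence not a square), so deg(m_α) = 2. Thus [Q(α):Q] = 2.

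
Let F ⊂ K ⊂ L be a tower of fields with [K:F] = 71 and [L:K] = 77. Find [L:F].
[L:F] = 5467

The tower law says that for any tower of field extensions F ⊂ K ⊂ L with finite degrees, [L:F] = [L:K] · [K:F]. Here this gives [L:F] = 77 · 71 = 5467.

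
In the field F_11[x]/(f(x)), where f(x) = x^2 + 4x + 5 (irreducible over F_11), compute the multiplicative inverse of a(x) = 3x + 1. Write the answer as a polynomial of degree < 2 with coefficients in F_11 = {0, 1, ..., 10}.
a(x)^(-1) ≡ 8x (mod f(x))

Since f is irreducible over F_11, F_11[x]/(f) is a field and a(x) ≠ 0 has an inverse. Apply the extended Euclidean algorithm to f(x) and a(x) in F_11[x]: f(x) = (4x)·a(x) + (5). The last nonzero remainder is the constant 5 = gcd(f, a) in F_11. Back-substituting through the division chain expresses 5 = s(x)·a(x) + t(x)·f(x) with s(x) ≡ 7x (mod f), so (7x)·a(x) ≡ 5 (mod f). Multiplying by 5^(-1) ≡ 9 in F_11 gives a(x)^(-1) ≡ 9·(7x) ≡ 8x (mod f). Check: (3x + 1)·(8x) = 2x^2 + 8x ≡ 1 (mod x^2 + 4x + 5).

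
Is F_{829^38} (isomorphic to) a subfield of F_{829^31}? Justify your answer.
No: F_{829^38} is not a subfield of F_{829^31}

F_{p^m} embeds in F_{p^n} iff m | n. Here 38 ∤ 31 (since 31 = 0·38 + 31 with remainder 31 ≠ 0), so F_{829^38} is not a subfield of F_{829^31}. Equivalently: if it were, the tower law would give 38 = [F_{829^38}:F_829] dividing [F_{829^31}:F_829] = 31, contradiction.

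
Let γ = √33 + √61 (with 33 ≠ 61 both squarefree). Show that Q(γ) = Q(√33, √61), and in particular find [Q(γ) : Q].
[Q(γ) : Q] = 4 (equivalently, Q(γ) = Q(√33, √61))

Obviously Q(γ) ⊆ Q(√33, √61), and [Q(√33, √61):Q] = 4 (since 33, 61 are distinct squarefree integers > 1 with 2013 not a perfect square). To show equality we compute the minimal polynomial of γ. From γ = √33 + √61: γ^2 = 33 + 2√(2013) + 61 = 94 + 2√(2013), so γ^2 - 94 = 2√(2013); squaring, (γ^2 - 94)^2 = 4·2013, i.e. γ^4 - 188γ^2 + 8836 - 8052 = 0, i.e. γ^4 - 188γ^2 + 784 = 0. So γ is a root of x^4 - 188x^2 + 784. This polynomial is irreducible over Q: it has no rational root (each ±√33 ± √61 is irrational), and any factorization into two quadratics over Q would force √(2013) ∈ Q (pairing opposite roots) or √33, √61 ∈ Q (other pairings), all impossible. Hence [Q(γ):Q] = 4 = [Q(√33, √61):Q], so Q(γ) = Q(√33, √61).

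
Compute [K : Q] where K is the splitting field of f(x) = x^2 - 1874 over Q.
[K : Q] = 2

f(x) = x^2 - 1874 factors as (x - √1874)(x + √1874). The splitting field is K = Q(√1874). Since 1874 is squarefree and > 1, it is not a perfect square, so x^2 - 1874 is irreducible over Q and [Q(√1874) : Q] = 2. Hence [K : Q] = 2.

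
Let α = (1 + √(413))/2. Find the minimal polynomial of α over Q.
m_α(x) = x^2 - x - 103

From 2α - 1 = √(413), squaring gives (2α - 1)^2 = 413, i.e. 4α^2 - 4α + 1 = 413, so α^2 - α + (1 - 413)/4 = 0. Since 413 ≡ 1 (mod 4), (1 - 413)/4 = -103 ∈ Z. The polynomial x^2 - x - 103 has discriminant 1 - 4·(-103) = 413, which is not a perfect square in Q (d = 413 is squarefree and ≠ 1), so x^2 - x - 103 is irreducible over Q. It is the minimal polynomial of α.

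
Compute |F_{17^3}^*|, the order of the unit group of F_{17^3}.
|F_{17^3}^*| = 4912

F_{17^3} has 17^3 = 4913 elements; its multiplicative group consists of all nonzero elements, so |F_{17^3}^*| = 4913 - 1 = 4912. (It is cyclic since any finite subgroup of the multiplicative group of a field is cyclic.)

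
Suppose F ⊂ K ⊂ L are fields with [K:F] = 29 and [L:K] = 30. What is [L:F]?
[L:F] = 870

The tower law says that for any tower of field extensions F ⊂ K ⊂ L with finite degrees, [L:F] = [L:K] · [K:F]. Here this gives [L:F] = 30 · 29 = 870.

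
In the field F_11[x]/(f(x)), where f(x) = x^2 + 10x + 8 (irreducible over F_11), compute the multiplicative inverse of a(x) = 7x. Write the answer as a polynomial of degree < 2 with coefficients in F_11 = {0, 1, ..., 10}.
a(x)^(-1) ≡ 10x + 1 (mod f(x))

Since f is irreducible over F_11, F_11[x]/(f) is a field and a(x) ≠ 0 has an inverse. Apply the extended Euclidean algorithm to f(x) and a(x) in F_11[x]: f(x) = (8x + 3)·a(x) + (8). The last nonzero remainder is the constant 8 = gcd(f, a) in F_11. Back-substituting through the division chain expresses 8 = s(x)·a(x) + t(x)·f(x) with s(x) ≡ 3x + 8 (mod f), so (3x + 8)·a(x) ≡ 8 (mod f). Multiplying by 8^(-1) ≡ 7 in F_11 gives a(x)^(-1) ≡ 7·(3x + 8) ≡ 10x + 1 (mod f). Check: (7x)·(10x + 1) = 4x^2 + 7x ≡ 1 (mod x^2 + 10x + 8).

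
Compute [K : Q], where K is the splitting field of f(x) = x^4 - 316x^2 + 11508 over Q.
[K : Q] = 4

Solving the quadratic in x^2: x^2 = (316 ± √(316^2 - 4·11508))/2 = (316 ± √53824)/2 = (316 ± 232)/2, giving x^2 = 274 or x^2 = 42. So f(x) = (x^2 - 274)(x^2 - 42) and the roots of f are ±√274, ±√42. Hence the splitting field is K = Q(√274, √42). Since 274 and 42 are distinct squarefree integers > 1, their product 11508 is not a perfect square, so √42 ∉ Q(√274). By the tower law [K:Q] = [Q(√274,√42):Q(√274)] · [Q(√274):Q] = 2 · 2 = 4.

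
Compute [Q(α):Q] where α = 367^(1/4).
[Q(α):Q] = 4

α is a root of x^4 - 367. By Eisenstein's criterion at the prime p = 367 (which divides the constant term 367 but p^2 = 134689 does not, since 367 is squarefree), x^4 - 367 is irreducible over Q. Hence [Q(α):Q] = 4.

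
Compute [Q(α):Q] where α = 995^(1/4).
[Q(α):Q] = 4

α is a root of x^4 - 995. By Eisenstein's criterion at the prime p = 5 (which divides the constant term 995 but p^2 = 25 does not, since 995 is squarefree), x^4 - 995 is irreducible over Q. Hence [Q(α):Q] = 4.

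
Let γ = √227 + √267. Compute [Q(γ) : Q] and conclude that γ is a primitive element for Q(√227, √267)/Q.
[Q(γ) : Q] = 4 (equivalently, Q(γ) = Q(√227, √267))

Obviously Q(γ) ⊆ Q(√227, √267), and [Q(√227, √267):Q] = 4 (since 227, 267 are distinct squarefree integers > 1 with 60609 not a perfect square). To show equality we compute the minimal polynomial of γ. From γ = √227 + √267: γ^2 = 227 + 2√(60609) + 267 = 494 + 2√(60609), so γ^2 - 494 = 2√(60609); squaring, (γ^2 - 494)^2 = 4·60609, i.e. γ^4 - 988γ^2 + 244036 - 242436 = 0, i.e. γ^4 - 988γ^2 + 1600 = 0. So γ is a root of x^4 - 988x^2 + 1600. This polynomial is irreducible over Q: it has no rational root (each ±√227 ± √267 is irrational), and any factorization into two quadratics over Q would force √(60609) ∈ Q (pairing opposite roots) or √227, √267 ∈ Q (other pairings), all impossible. Hence [Q(γ):Q] = 4 = [Q(√227, √267):Q], so Q(γ) = Q(√227, √267).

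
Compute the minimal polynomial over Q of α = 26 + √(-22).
m_α(x) = x^2 - 52x + 698

From α - 26 = √(-22), squaring gives (α - 26)^2 = -22, i.e. α^2 - 52α + 676 = -22, so α^2 - 52α + 698 = 0. The discriminant of x^2 - 52x + 698 is (-52)^2 - 4·(698) = 2704 - 2792 = -88, and 4·(-22) is not a perfect square in Q since -22 is squarefree and ≠ 1. Hence x^2 - 52x + 698 is irreducible over Q and is the minimal polynomial of α.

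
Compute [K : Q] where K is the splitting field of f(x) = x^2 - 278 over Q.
[K : Q] = 2

f(x) = x^2 - 278 factors as (x - √278)(x + √278). The splitting field is K = Q(√278). Since 278 is squarefree and > 1, it is not a perfect square, so x^2 - 278 is irreducible over Q and [Q(√278) : Q] = 2. Hence [K : Q] = 2.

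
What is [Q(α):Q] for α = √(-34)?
[Q(α):Q] = 2

[Q(α):Q] equals the degree of the minimal polynomial of α. Here α^2 = -34 and x^2 + 34 is irreducible (d = -34 is squarefree, ≠ 1, hence not a square), so deg(m_α) = 2. Thus [Q(α):Q] = 2.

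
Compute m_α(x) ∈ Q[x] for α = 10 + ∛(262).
m_α(x) = x^3 - 30x^2 + 300x - 1262

Set β = α - 10 = ∛(262), so β^3 = 262. Then (α - 10)^3 - 262 = 0, i.e. α is a root of g(x) = (x - 10)^3 - 262 = x^3 - 30x^2 + 300x - 1262. Since g(x) = h(x - 10) where h(x) = x^3 - 262, and h is irreducible over Q (because 262 is not a perfect cube, so h has no rational root, and a monic cubic with no rational root is irreducible), g is also irreducible (irreducibility is preserved under the substitution x → x - 10). Hence m_α(x) = x^3 - 30x^2 + 300x - 1262.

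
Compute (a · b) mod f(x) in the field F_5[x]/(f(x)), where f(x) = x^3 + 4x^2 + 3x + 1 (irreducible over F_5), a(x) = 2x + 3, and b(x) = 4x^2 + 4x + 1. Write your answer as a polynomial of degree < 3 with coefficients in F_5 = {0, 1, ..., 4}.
a · b ≡ 3x^2 (mod f(x))

Multiply in F_5[x]: a(x)·b(x) = (2x + 3)·(4x^2 + 4x + 1) = 3x^3 + 4x + 3. This has degree ≥ 3, so divide by f(x) over F_5: 3x^3 + 4x + 3 = (3)·(x^3 + 4x^2 + 3x + 1) + (3x^2). Hence a·b ≡ 3x^2 (mod f). (F_5[x]/(f) is a field with 5^3 = 125 elements since f is irreducible of degree 3.)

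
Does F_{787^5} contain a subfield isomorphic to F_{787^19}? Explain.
No: F_{787^19} is not a subfield of F_{787^5}

F_{p^m} embeds in F_{p^n} iff m | n. Here 19 ∤ 5 (since 5 = 0·19 + 5 with remainder 5 ≠ 0), so F_{787^19} is not a subfield of F_{787^5}. Equivalently: if it were, the tower law would give 19 = [F_{787^19}:F_787] dividing [F_{787^5}:F_787] = 5, contradiction.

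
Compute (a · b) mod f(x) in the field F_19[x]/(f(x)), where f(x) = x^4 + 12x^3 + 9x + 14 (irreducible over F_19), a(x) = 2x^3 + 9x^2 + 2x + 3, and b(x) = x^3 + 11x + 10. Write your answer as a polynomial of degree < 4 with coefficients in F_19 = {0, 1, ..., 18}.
a · b ≡ 12x^3 + 10x^2 + 4x + 5 (mod f(x))

Multiply in F_19[x]: a(x)·b(x) = (2x^3 + 9x^2 + 2x + 3)·(x^3 + 11x + 10) = 2x^6 + 9x^5 + 5x^4 + 8x^3 + 17x^2 + 15x + 11. This has degree ≥ 4, so divide by f(x) over F_19: 2x^6 + 9x^5 + 5x^4 + 8x^3 + 17x^2 + 15x + 11 = (2x^2 + 4x + 14)·(x^4 + 12x^3 + 9x + 14) + (12x^3 + 10x^2 + 4x + 5). Hence a·b ≡ 12x^3 + 10x^2 + 4x + 5 (mod f). (F_19[x]/(f) is a field with 19^4 = 130321 elements since f is irreducible of degree 4.)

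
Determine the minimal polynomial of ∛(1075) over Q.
m_α(x) = x^3 - 1075

α satisfies α^3 = 1075, so x^3 - 1075 annihilates α. By the rational root test, a rational root p/q (in lowest terms) of x^3 - 1075 would satisfy p^3 = 1075 q^3, forcing q = 1 and p^3 = 1075; but 1075 is not a perfect cube, contradiction. A monic cubic over Q with no rational root is irreducible (any nontrivial factorization would include a linear factor). Hence x^3 - 1075 is the minimal polynomial of α, and in particular [Q(α):Q] = 3.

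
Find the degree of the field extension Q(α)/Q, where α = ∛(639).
[Q(α):Q] = 3

The minimal polynomial of α is x^3 - 639, irreducible over Q since 639 is not a perfect cube (so x^3 - 639 has no rational root). Hence [Q(α):Q] = deg(m_α) = 3.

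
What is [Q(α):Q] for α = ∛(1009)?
[Q(α):Q] = 3

The minimal polynomial of α is x^3 - 1009, irreducible over Q since 1009 is not a perfect cube (so x^3 - 1009 has no rational root). Hence [Q(α):Q] = deg(m_α) = 3.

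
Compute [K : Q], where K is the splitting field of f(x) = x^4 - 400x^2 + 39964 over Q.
[K : Q] = 4

Solving the quadratic in x^2: x^2 = (400 ± √(400^2 - 4·39964))/2 = (400 ± √144)/2 = (400 ± 12)/2, giving x^2 = 194 or x^2 = 206. So f(x) = (x^2 - 194)(x^2 - 206) and the roots of f are ±√194, ±√206. Hence the splitting field is K = Q(√194, √206). Since 194 and 206 are distinct squarefree integers > 1, their product 39964 is not a perfect square, so √206 ∉ Q(√194). By the tower law [K:Q] = [Q(√194,√206):Q(√194)] · [Q(√194):Q] = 2 · 2 = 4.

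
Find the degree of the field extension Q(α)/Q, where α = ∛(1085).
[Q(α):Q] = 3

The minimal polynomial of α is x^3 - 1085, irreducible over Q since 1085 is not a perfect cube (so x^3 - 1085 has no rational root). Hence [Q(α):Q] = deg(m_α) = 3.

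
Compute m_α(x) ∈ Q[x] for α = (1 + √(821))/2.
m_α(x) = x^2 - x - 205

From 2α - 1 = √(821), squaring gives (2α - 1)^2 = 821, i.e. 4α^2 - 4α + 1 = 821, so α^2 - α + (1 - 821)/4 = 0. Since 821 ≡ 1 (mod 4), (1 - 821)/4 = -205 ∈ Z. The polynomial x^2 - x - 205 has discriminant 1 - 4·(-205) = 821, which is not a perfect square in Q (d = 821 is squarefree and ≠ 1), so x^2 - x - 205 is irreducible over Q. It is the minimal polynomial of α.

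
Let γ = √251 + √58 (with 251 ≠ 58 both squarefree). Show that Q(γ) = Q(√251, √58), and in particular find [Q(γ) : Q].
[Q(γ) : Q] = 4 (equivalently, Q(γ) = Q(√251, √58))

Obviously Q(γ) ⊆ Q(√251, √58), and [Q(√251, √58):Q] = 4 (since 251, 58 are distinct squarefree integers > 1 with 14558 not a perfect square). To show equality we compute the minimal polynomial of γ. From γ = √251 + √58: γ^2 = 251 + 2√(14558) + 58 = 309 + 2√(14558), so γ^2 - 309 = 2√(14558); squaring, (γ^2 - 309)^2 = 4·14558, i.e. γ^4 - 618γ^2 + 95481 - 58232 = 0, i.e. γ^4 - 618γ^2 + 37249 = 0. So γ is a root of x^4 - 618x^2 + 37249. This polynomial is irreducible over Q: it has no rational root (each ±√251 ± √58 is irrational), and any factorization into two quadratics over Q would force √(14558) ∈ Q (pairing opposite roots) or √251, √58 ∈ Q (other pairings), all impossible. Hence [Q(γ):Q] = 4 = [Q(√251, √58):Q], so Q(γ) = Q(√251, √58).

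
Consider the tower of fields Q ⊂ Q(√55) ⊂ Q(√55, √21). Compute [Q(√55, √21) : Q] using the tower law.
[Q(√55, √21) : Q] = 4

[Q(√55):Q] = 2 (min poly x^2 - 55, irreducible since 55 is squarefree > 1). For the top step, suppose √21 ∈ Q(√55), say √21 = c + d√55 with c, d ∈ Q. Squaring: 21 = c^2 + 55d^2 + 2cd√55. Since √55 ∉ Q this forces 2cd = 0. If d = 0 then √21 = c ∈ Q, contradicting 21 squarefree > 1. If c = 0 then 21 = 55d^2, so 55·21 = (55d)^2 is a perfect square in Q — but 55·21 = 1155 is not a perfect square (since 55 and 21 are distinct squarefree integers). Contradiction. Hence √21 ∉ Q(√55), so x^2 - 21 stays irreducible over Q(√55) and [Q(√55, √21) : Q(√55)] = 2. By the tower law, [Q(√55, √21) : Q] = 2 · 2 = 4.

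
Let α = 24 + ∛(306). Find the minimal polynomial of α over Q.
m_α(x) = x^3 - 72x^2 + 1728x - 14130

Set β = α - 24 = ∛(306), so β^3 = 306. Then (α - 24)^3 - 306 = 0, i.e. α is a root of g(x) = (x - 24)^3 - 306 = x^3 - 72x^2 + 1728x - 14130. Since g(x) = h(x - 24) where h(x) = x^3 - 306, and h is irreducible over Q (because 306 is not a perfect cube, so h has no rational root, and a monic cubic with no rational root is irreducible), g is also irreducible (irreducibility is preserved under the substitution x → x - 24). Hence m_α(x) = x^3 - 72x^2 + 1728x - 14130.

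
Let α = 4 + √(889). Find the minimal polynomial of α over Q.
m_α(x) = x^2 - 8x - 873

From α - 4 = √(889), squaring gives (α - 4)^2 = 889, i.e. α^2 - 8α + 16 = 889, so α^2 - 8α - 873 = 0. The discriminant of x^2 - 8x - 873 is (-8)^2 - 4·(-873) = 64 + 3492 = 3556, and 4·(889) is not a perfect square in Q since 889 is squarefree and ≠ 1. Hence x^2 - 8x - 873 is irreducible over Q and is the minimal polynomial of α.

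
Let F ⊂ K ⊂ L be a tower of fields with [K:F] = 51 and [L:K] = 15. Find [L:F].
[L:F] = 765

The tower law says that for any tower of field extensions F ⊂ K ⊂ L with finite degrees, [L:F] = [L:K] · [K:F]. Here this gives [L:F] = 15 · 51 = 765.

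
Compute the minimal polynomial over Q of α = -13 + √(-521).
m_α(x) = x^2 + 26x + 690

From α + 13 = √(-521), squaring gives (α + 13)^2 = -521, i.e. α^2 + 26α + 169 = -521, so α^2 + 26α + 690 = 0. The discriminant of x^2 + 26x + 690 is (26)^2 - 4·(690) = 676 - 2760 = -2084, and 4·(-521) is not a perfect square in Q since -521 is squarefree and ≠ 1. Hence x^2 + 26x + 690 is irreducible over Q and is the minimal polynomial of α.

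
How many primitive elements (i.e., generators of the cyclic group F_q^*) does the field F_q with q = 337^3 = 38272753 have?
There are φ(38272752) = 10668672 primitive elements

F_q^* is cyclic of order q - 1 = 38272752. A cyclic group of order m has exactly φ(m) generators. Here m = 38272752 = 2^4 · 3^2 · 7 · 43 · 883, so the number of primitive elements is φ(38272752) = 10668672.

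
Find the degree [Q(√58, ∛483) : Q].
[Q(√58, ∛483) : Q] = 6

Let L = Q(√58, ∛483). Since Q(√58) ⊂ L and [Q(√58):Q] = 2, the tower law gives 2 | [L:Q]. Likewise Q(∛483) ⊂ L with [Q(∛483):Q] = 3 (because 483 is not a perfect cube), so 3 | [L:Q]. As gcd(2,3) = 1, [L:Q] is divisible by 6. Conversely L is generated over Q by √58 and ∛483, so [L:Q] ≤ 2·3 = 6. Therefore [Q(√58, ∛483) : Q] = 6.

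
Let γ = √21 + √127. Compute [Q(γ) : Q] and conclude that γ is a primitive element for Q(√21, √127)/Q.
[Q(γ) : Q] = 4 (equivalently, Q(γ) = Q(√21, √127))

Obviously Q(γ) ⊆ Q(√21, √127), and [Q(√21, √127):Q] = 4 (since 21, 127 are distinct squarefree integers > 1 with 2667 not a perfect square). To show equality we compute the minimal polynomial of γ. From γ = √21 + √127: γ^2 = 21 + 2√(2667) + 127 = 148 + 2√(2667), so γ^2 - 148 = 2√(2667); squaring, (γ^2 - 148)^2 = 4·2667, i.e. γ^4 - 296γ^2 + 21904 - 10668 = 0, i.e. γ^4 - 296γ^2 + 11236 = 0. So γ is a root of x^4 - 296x^2 + 11236. This polynomial is irreducible over Q: it has no rational root (each ±√21 ± √127 is irrational), and any factorization into two quadratics over Q would force √(2667) ∈ Q (pairing opposite roots) or √21, √127 ∈ Q (other pairings), all impossible. Hence [Q(γ):Q] = 4 = [Q(√21, √127):Q], so Q(γ) = Q(√21, √127).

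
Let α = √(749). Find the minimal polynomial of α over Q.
m_α(x) = x^2 - 749

α satisfies α^2 - 749 = 0, so x^2 - 749 annihilates α. Since d = 749 is squarefree and ≠ 1, it is not a perfect square in Q, so x^2 - 749 has no rational root and is therefore irreducible over Q (a degree-2 polynomial over a field is irreducible iff it has no root). Hence m_α(x) = x^2 - 749.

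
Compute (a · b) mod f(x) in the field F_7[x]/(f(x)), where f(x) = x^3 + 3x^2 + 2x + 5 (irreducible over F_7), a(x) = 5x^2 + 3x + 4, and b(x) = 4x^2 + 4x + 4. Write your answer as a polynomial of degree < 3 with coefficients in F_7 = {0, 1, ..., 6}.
a · b ≡ x^2 + 5x + 2 (mod f(x))

Multiply in F_7[x]: a(x)·b(x) = (5x^2 + 3x + 4)·(4x^2 + 4x + 4) = 6x^4 + 4x^3 + 6x^2 + 2. This has degree ≥ 3, so divide by f(x) over F_7: 6x^4 + 4x^3 + 6x^2 + 2 = (6x)·(x^3 + 3x^2 + 2x + 5) + (x^2 + 5x + 2). Hence a·b ≡ x^2 + 5x + 2 (mod f). (F_7[x]/(f) is a field with 7^3 = 343 elements since f is irreducible of degree 3.)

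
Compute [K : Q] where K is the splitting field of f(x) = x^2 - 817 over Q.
[K : Q] = 2

f(x) = x^2 - 817 factors as (x - √817)(x + √817). The splitting field is K = Q(√817). Since 817 is squarefree and > 1, it is not a perfect square, so x^2 - 817 is irreducible over Q and [Q(√817) : Q] = 2. Hence [K : Q] = 2.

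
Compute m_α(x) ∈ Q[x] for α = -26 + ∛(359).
m_α(x) = x^3 + 78x^2 + 2028x + 17217

Set β = α + 26 = ∛(359), so β^3 = 359. Then (α + 26)^3 - 359 = 0, i.e. α is a root of g(x) = (x + 26)^3 - 359 = x^3 + 78x^2 + 2028x + 17217. Since g(x) = h(x + 26) where h(x) = x^3 - 359, and h is irreducible over Q (because 359 is not a perfect cube, so h has no rational root, and a monic cubic with no rational root is irreducible), g is also irreducible (irreducibility is preserved under the substitution x → x + 26). Hence m_α(x) = x^3 + 78x^2 + 2028x + 17217.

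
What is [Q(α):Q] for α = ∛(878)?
[Q(α):Q] = 3

The minimal polynomial of α is x^3 - 878, irreducible over Q since 878 is not a perfect cube (so x^3 - 878 has no rational root). Hence [Q(α):Q] = deg(m_α) = 3.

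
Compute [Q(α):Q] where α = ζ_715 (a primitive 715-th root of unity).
[Q(α):Q] = 480

The minimal polynomial of ζ_715 over Q is the 715-th cyclotomic polynomial Φ_715(x), which is irreducible over Q and has degree φ(715) = 480. Hence [Q(α):Q] = φ(715) = 480.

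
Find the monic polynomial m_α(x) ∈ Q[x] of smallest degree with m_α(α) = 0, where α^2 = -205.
m_α(x) = x^2 + 205

α satisfies α^2 + 205 = 0, so x^2 + 205 annihilates α. Since d = -205 is squarefree and ≠ 1, it is not a perfect square in Q, so x^2 + 205 has no rational root and is therefore irreducible over Q (a degree-2 polynomial over a field is irreducible iff it has no root). Hence m_α(x) = x^2 + 205.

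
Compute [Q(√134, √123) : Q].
[Q(√134, √123) : Q] = 4

[Q(√134):Q] = 2 (min poly x^2 - 134, irreducible since 134 is squarefree > 1). For the top step, suppose √123 ∈ Q(√134), say √123 = c + d√134 with c, d ∈ Q. Squaring: 123 = c^2 + 134d^2 + 2cd√134. Since √134 ∉ Q this forces 2cd = 0. If d = 0 then √123 = c ∈ Q, contradicting 123 squarefree > 1. If c = 0 then 123 = 134d^2, so 134·123 = (134d)^2 is a perfect square in Q — but 134·123 = 16482 is not a perfect square (since 134 and 123 are distinct squarefree integers). Contradiction. Hence √123 ∉ Q(√134), so x^2 - 123 stays irreducible over Q(√134) and [Q(√134, √123) : Q(√134)] = 2. By the tower law, [Q(√134, √123) : Q] = 2 · 2 = 4.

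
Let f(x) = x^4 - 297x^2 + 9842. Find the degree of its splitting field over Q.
[K : Q] = 4

Solving the quadratic in x^2: x^2 = (297 ± √(297^2 - 4·9842))/2 = (297 ± √48841)/2 = (297 ± 221)/2, giving x^2 = 259 or x^2 = 38. So f(x) = (x^2 - 259)(x^2 - 38) and the roots of f are ±√259, ±√38. Hence the splitting field is K = Q(√259, √38). Since 259 and 38 are distinct squarefree integers > 1, their product 9842 is not a perfect square, so √38 ∉ Q(√259). By the tower law [K:Q] = [Q(√259,√38):Q(√259)] · [Q(√259):Q] = 2 · 2 = 4.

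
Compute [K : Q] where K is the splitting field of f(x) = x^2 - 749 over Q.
[K : Q] = 2

f(x) = x^2 - 749 factors as (x - √749)(x + √749). The splitting field is K = Q(√749). Since 749 is squarefree and > 1, it is not a perfect square, so x^2 - 749 is irreducible over Q and [Q(√749) : Q] = 2. Hence [K : Q] = 2.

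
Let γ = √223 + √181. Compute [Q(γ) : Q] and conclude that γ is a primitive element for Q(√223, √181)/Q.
[Q(γ) : Q] = 4 (equivalently, Q(γ) = Q(√223, √181))

Obviously Q(γ) ⊆ Q(√223, √181), and [Q(√223, √181):Q] = 4 (since 223, 181 are distinct squarefree integers > 1 with 40363 not a perfect square). To show equality we compute the minimal polynomial of γ. From γ = √223 + √181: γ^2 = 223 + 2√(40363) + 181 = 404 + 2√(40363), so γ^2 - 404 = 2√(40363); squaring, (γ^2 - 404)^2 = 4·40363, i.e. γ^4 - 808γ^2 + 163216 - 161452 = 0, i.e. γ^4 - 808γ^2 + 1764 = 0. So γ is a root of x^4 - 808x^2 + 1764. This polynomial is irreducible over Q: it has no rational root (each ±√223 ± √181 is irrational), and any factorization into two quadratics over Q would force √(40363) ∈ Q (pairing opposite roots) or √223, √181 ∈ Q (other pairings), all impossible. Hence [Q(γ):Q] = 4 = [Q(√223, √181):Q], so Q(γ) = Q(√223, √181).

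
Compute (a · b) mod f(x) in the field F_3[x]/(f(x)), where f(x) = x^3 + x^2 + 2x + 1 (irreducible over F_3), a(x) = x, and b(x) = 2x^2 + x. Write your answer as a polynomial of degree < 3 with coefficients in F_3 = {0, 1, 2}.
a · b ≡ 2x^2 + 2x + 1 (mod f(x))

Multiply in F_3[x]: a(x)·b(x) = (x)·(2x^2 + x) = 2x^3 + x^2. This has degree ≥ 3, so divide by f(x) over F_3: 2x^3 + x^2 = (2)·(x^3 + x^2 + 2x + 1) + (2x^2 + 2x + 1). Hence a·b ≡ 2x^2 + 2x + 1 (mod f). (F_3[x]/(f) is a field with 3^3 = 27 elements since f is irreducible of degree 3.)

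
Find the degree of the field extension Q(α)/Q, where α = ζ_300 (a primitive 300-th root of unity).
[Q(α):Q] = 80

The minimal polynomial of ζ_300 over Q is the 300-th cyclotomic polynomial Φ_300(x), which is irreducible over Q and has degree φ(300) = 80. Hence [Q(α):Q] = φ(300) = 80.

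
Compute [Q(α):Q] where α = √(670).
[Q(α):Q] = 2

[Q(α):Q] equals the degree of the minimal polynomial of α. Here α^2 = 670 and x^2 - 670 is irreducible (d = 670 is squarefree, ≠ 1, hence not a square), so deg(m_α) = 2. Thus [Q(α):Q] = 2.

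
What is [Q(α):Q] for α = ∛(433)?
[Q(α):Q] = 3

The minimal polynomial of α is x^3 - 433, irreducible over Q since 433 is not a perfect cube (so x^3 - 433 has no rational root). Hence [Q(α):Q] = deg(m_α) = 3.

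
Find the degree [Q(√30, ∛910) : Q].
[Q(√30, ∛910) : Q] = 6

Let L = Q(√30, ∛910). Since Q(√30) ⊂ L and [Q(√30):Q] = 2, the tower law gives 2 | [L:Q]. Likewise Q(∛910) ⊂ L with [Q(∛910):Q] = 3 (because 910 is not a perfect cube), so 3 | [L:Q]. As gcd(2,3) = 1, [L:Q] is divisible by 6. Conversely L is generated over Q by √30 and ∛910, so [L:Q] ≤ 2·3 = 6. Therefore [Q(√30, ∛910) : Q] = 6.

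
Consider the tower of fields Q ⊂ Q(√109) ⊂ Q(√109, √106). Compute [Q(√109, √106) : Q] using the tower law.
[Q(√109, √106) : Q] = 4

[Q(√109):Q] = 2 (min poly x^2 - 109, irreducible since 109 is squarefree > 1). For the top step, suppose √106 ∈ Q(√109), say √106 = c + d√109 with c, d ∈ Q. Squaring: 106 = c^2 + 109d^2 + 2cd√109. Since √109 ∉ Q this forces 2cd = 0. If d = 0 then √106 = c ∈ Q, contradicting 106 squarefree > 1. If c = 0 then 106 = 109d^2, so 109·106 = (109d)^2 is a perfect square in Q — but 109·106 = 11554 is not a perfect square (since 109 and 106 are distinct squarefree integers). Contradiction. Hence √106 ∉ Q(√109), so x^2 - 106 stays irreducible over Q(√109) and [Q(√109, √106) : Q(√109)] = 2. By the tower law, [Q(√109, √106) : Q] = 2 · 2 = 4.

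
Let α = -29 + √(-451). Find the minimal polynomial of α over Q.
m_α(x) = x^2 + 58x + 1292

From α + 29 = √(-451), squaring gives (α + 29)^2 = -451, i.e. α^2 + 58α + 841 = -451, so α^2 + 58α + 1292 = 0. The discriminant of x^2 + 58x + 1292 is (58)^2 - 4·(1292) = 3364 - 5168 = -1804, and 4·(-451) is not a perfect square in Q since -451 is squarefree and ≠ 1. Hence x^2 + 58x + 1292 is irreducible over Q and is the minimal polynomial of α.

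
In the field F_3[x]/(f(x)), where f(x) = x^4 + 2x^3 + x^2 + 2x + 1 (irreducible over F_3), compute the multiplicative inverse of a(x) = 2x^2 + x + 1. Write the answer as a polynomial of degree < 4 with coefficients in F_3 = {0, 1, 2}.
a(x)^(-1) ≡ x^3 + 2x^2 + 2x + 2 (mod f(x))

Since f is irreducible over F_3, F_3[x]/(f) is a field and a(x) ≠ 0 has an inverse. Apply the extended Euclidean algorithm to f(x) and a(x) in F_3[x]: f(x) = (2x^2 + 1)·a(x) + (x);  a(x) = (2x + 1)·(x) + (1). The last nonzero remainder is the constant 1 = gcd(f, a) in F_3. Back-substituting through the division chain expresses 1 = s(x)·a(x) + t(x)·f(x) with s(x) ≡ x^3 + 2x^2 + 2x + 2 (mod f), so a(x)^(-1) ≡ s(x) = x^3 + 2x^2 + 2x + 2 (mod f). Check: (2x^2 + x + 1)·(x^3 + 2x^2 + 2x + 2) = 2x^5 + 2x^4 + x^3 + 2x^2 + x + 2 ≡ 1 (mod x^4 + 2x^3 + x^2 + 2x + 1).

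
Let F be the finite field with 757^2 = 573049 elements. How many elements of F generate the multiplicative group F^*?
There are φ(573048) = 163296 primitive elements

F_q^* is cyclic of order q - 1 = 573048. A cyclic group of order m has exactly φ(m) generators. Here m = 573048 = 2^3 · 3^3 · 7 · 379, so the number of primitive elements is φ(573048) = 163296.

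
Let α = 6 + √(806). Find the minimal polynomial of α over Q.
m_α(x) = x^2 - 12x - 770

From α - 6 = √(806), squaring gives (α - 6)^2 = 806, i.e. α^2 - 12α + 36 = 806, so α^2 - 12α - 770 = 0. The discriminant of x^2 - 12x - 770 is (-12)^2 - 4·(-770) = 144 + 3080 = 3224, and 4·(806) is not a perfect square in Q since 806 is squarefree and ≠ 1. Hence x^2 - 12x - 770 is irreducible over Q and is the minimal polynomial of α.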